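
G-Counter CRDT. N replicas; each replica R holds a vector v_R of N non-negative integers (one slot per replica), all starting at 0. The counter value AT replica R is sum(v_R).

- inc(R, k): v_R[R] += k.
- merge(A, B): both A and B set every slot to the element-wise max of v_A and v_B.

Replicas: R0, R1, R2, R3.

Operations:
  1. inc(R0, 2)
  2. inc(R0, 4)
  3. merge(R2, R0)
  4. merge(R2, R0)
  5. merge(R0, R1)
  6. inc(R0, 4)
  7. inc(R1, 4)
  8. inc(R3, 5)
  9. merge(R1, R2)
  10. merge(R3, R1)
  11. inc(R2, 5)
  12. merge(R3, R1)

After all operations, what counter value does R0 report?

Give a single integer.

Answer: 10

Derivation:
Op 1: inc R0 by 2 -> R0=(2,0,0,0) value=2
Op 2: inc R0 by 4 -> R0=(6,0,0,0) value=6
Op 3: merge R2<->R0 -> R2=(6,0,0,0) R0=(6,0,0,0)
Op 4: merge R2<->R0 -> R2=(6,0,0,0) R0=(6,0,0,0)
Op 5: merge R0<->R1 -> R0=(6,0,0,0) R1=(6,0,0,0)
Op 6: inc R0 by 4 -> R0=(10,0,0,0) value=10
Op 7: inc R1 by 4 -> R1=(6,4,0,0) value=10
Op 8: inc R3 by 5 -> R3=(0,0,0,5) value=5
Op 9: merge R1<->R2 -> R1=(6,4,0,0) R2=(6,4,0,0)
Op 10: merge R3<->R1 -> R3=(6,4,0,5) R1=(6,4,0,5)
Op 11: inc R2 by 5 -> R2=(6,4,5,0) value=15
Op 12: merge R3<->R1 -> R3=(6,4,0,5) R1=(6,4,0,5)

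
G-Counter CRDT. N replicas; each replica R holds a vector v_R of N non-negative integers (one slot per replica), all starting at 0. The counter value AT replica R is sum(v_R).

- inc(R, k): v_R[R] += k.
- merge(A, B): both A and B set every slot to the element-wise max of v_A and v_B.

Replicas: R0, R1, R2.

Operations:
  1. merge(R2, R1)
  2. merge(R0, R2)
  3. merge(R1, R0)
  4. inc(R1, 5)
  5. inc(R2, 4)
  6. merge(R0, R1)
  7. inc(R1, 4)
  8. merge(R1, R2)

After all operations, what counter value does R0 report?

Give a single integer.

Answer: 5

Derivation:
Op 1: merge R2<->R1 -> R2=(0,0,0) R1=(0,0,0)
Op 2: merge R0<->R2 -> R0=(0,0,0) R2=(0,0,0)
Op 3: merge R1<->R0 -> R1=(0,0,0) R0=(0,0,0)
Op 4: inc R1 by 5 -> R1=(0,5,0) value=5
Op 5: inc R2 by 4 -> R2=(0,0,4) value=4
Op 6: merge R0<->R1 -> R0=(0,5,0) R1=(0,5,0)
Op 7: inc R1 by 4 -> R1=(0,9,0) value=9
Op 8: merge R1<->R2 -> R1=(0,9,4) R2=(0,9,4)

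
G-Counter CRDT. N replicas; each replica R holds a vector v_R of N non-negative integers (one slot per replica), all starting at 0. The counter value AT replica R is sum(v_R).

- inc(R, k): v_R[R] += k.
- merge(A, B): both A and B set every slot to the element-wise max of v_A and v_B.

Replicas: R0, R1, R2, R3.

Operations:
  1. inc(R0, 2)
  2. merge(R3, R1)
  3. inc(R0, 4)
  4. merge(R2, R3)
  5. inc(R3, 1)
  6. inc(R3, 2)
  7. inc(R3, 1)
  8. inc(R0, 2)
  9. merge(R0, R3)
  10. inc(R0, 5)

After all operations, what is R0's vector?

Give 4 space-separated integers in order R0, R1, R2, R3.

Op 1: inc R0 by 2 -> R0=(2,0,0,0) value=2
Op 2: merge R3<->R1 -> R3=(0,0,0,0) R1=(0,0,0,0)
Op 3: inc R0 by 4 -> R0=(6,0,0,0) value=6
Op 4: merge R2<->R3 -> R2=(0,0,0,0) R3=(0,0,0,0)
Op 5: inc R3 by 1 -> R3=(0,0,0,1) value=1
Op 6: inc R3 by 2 -> R3=(0,0,0,3) value=3
Op 7: inc R3 by 1 -> R3=(0,0,0,4) value=4
Op 8: inc R0 by 2 -> R0=(8,0,0,0) value=8
Op 9: merge R0<->R3 -> R0=(8,0,0,4) R3=(8,0,0,4)
Op 10: inc R0 by 5 -> R0=(13,0,0,4) value=17

Answer: 13 0 0 4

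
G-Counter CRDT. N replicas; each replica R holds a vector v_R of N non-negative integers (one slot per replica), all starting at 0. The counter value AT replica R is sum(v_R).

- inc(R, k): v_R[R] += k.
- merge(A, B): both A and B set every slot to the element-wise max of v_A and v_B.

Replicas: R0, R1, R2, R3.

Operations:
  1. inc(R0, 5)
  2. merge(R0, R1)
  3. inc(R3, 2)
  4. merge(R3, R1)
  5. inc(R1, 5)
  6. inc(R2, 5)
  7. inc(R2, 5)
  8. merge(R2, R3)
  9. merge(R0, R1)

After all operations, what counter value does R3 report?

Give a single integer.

Answer: 17

Derivation:
Op 1: inc R0 by 5 -> R0=(5,0,0,0) value=5
Op 2: merge R0<->R1 -> R0=(5,0,0,0) R1=(5,0,0,0)
Op 3: inc R3 by 2 -> R3=(0,0,0,2) value=2
Op 4: merge R3<->R1 -> R3=(5,0,0,2) R1=(5,0,0,2)
Op 5: inc R1 by 5 -> R1=(5,5,0,2) value=12
Op 6: inc R2 by 5 -> R2=(0,0,5,0) value=5
Op 7: inc R2 by 5 -> R2=(0,0,10,0) value=10
Op 8: merge R2<->R3 -> R2=(5,0,10,2) R3=(5,0,10,2)
Op 9: merge R0<->R1 -> R0=(5,5,0,2) R1=(5,5,0,2)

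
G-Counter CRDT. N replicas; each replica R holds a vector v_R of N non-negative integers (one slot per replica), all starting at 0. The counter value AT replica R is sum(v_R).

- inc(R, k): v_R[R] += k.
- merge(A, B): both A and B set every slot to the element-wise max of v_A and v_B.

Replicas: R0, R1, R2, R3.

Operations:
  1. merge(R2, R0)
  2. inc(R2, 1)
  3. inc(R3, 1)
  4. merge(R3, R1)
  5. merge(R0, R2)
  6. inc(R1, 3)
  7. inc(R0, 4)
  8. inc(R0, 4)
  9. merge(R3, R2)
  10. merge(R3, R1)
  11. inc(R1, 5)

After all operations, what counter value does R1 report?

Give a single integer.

Answer: 10

Derivation:
Op 1: merge R2<->R0 -> R2=(0,0,0,0) R0=(0,0,0,0)
Op 2: inc R2 by 1 -> R2=(0,0,1,0) value=1
Op 3: inc R3 by 1 -> R3=(0,0,0,1) value=1
Op 4: merge R3<->R1 -> R3=(0,0,0,1) R1=(0,0,0,1)
Op 5: merge R0<->R2 -> R0=(0,0,1,0) R2=(0,0,1,0)
Op 6: inc R1 by 3 -> R1=(0,3,0,1) value=4
Op 7: inc R0 by 4 -> R0=(4,0,1,0) value=5
Op 8: inc R0 by 4 -> R0=(8,0,1,0) value=9
Op 9: merge R3<->R2 -> R3=(0,0,1,1) R2=(0,0,1,1)
Op 10: merge R3<->R1 -> R3=(0,3,1,1) R1=(0,3,1,1)
Op 11: inc R1 by 5 -> R1=(0,8,1,1) value=10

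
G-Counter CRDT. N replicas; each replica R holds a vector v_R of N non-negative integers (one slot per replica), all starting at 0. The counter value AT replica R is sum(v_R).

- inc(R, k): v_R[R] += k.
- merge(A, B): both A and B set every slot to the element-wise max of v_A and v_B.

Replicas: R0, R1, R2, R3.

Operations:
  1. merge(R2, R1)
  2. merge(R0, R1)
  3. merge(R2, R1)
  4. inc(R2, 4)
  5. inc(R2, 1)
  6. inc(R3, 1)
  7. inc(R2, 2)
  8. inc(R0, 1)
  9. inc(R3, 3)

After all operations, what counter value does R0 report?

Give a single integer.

Op 1: merge R2<->R1 -> R2=(0,0,0,0) R1=(0,0,0,0)
Op 2: merge R0<->R1 -> R0=(0,0,0,0) R1=(0,0,0,0)
Op 3: merge R2<->R1 -> R2=(0,0,0,0) R1=(0,0,0,0)
Op 4: inc R2 by 4 -> R2=(0,0,4,0) value=4
Op 5: inc R2 by 1 -> R2=(0,0,5,0) value=5
Op 6: inc R3 by 1 -> R3=(0,0,0,1) value=1
Op 7: inc R2 by 2 -> R2=(0,0,7,0) value=7
Op 8: inc R0 by 1 -> R0=(1,0,0,0) value=1
Op 9: inc R3 by 3 -> R3=(0,0,0,4) value=4

Answer: 1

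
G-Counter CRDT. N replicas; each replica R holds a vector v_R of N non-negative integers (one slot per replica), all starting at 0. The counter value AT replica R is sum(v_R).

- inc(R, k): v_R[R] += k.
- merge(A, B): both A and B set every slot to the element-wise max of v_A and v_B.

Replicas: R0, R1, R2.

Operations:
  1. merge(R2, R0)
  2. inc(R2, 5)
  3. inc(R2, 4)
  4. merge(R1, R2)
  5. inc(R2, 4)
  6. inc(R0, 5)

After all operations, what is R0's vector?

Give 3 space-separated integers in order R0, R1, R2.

Op 1: merge R2<->R0 -> R2=(0,0,0) R0=(0,0,0)
Op 2: inc R2 by 5 -> R2=(0,0,5) value=5
Op 3: inc R2 by 4 -> R2=(0,0,9) value=9
Op 4: merge R1<->R2 -> R1=(0,0,9) R2=(0,0,9)
Op 5: inc R2 by 4 -> R2=(0,0,13) value=13
Op 6: inc R0 by 5 -> R0=(5,0,0) value=5

Answer: 5 0 0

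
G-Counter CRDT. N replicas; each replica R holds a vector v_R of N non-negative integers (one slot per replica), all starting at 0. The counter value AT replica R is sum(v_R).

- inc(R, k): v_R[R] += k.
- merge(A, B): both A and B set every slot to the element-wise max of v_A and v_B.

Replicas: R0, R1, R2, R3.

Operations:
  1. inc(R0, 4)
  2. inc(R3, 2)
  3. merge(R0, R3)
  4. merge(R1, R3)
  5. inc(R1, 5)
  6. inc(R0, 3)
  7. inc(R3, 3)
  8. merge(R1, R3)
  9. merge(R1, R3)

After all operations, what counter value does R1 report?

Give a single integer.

Op 1: inc R0 by 4 -> R0=(4,0,0,0) value=4
Op 2: inc R3 by 2 -> R3=(0,0,0,2) value=2
Op 3: merge R0<->R3 -> R0=(4,0,0,2) R3=(4,0,0,2)
Op 4: merge R1<->R3 -> R1=(4,0,0,2) R3=(4,0,0,2)
Op 5: inc R1 by 5 -> R1=(4,5,0,2) value=11
Op 6: inc R0 by 3 -> R0=(7,0,0,2) value=9
Op 7: inc R3 by 3 -> R3=(4,0,0,5) value=9
Op 8: merge R1<->R3 -> R1=(4,5,0,5) R3=(4,5,0,5)
Op 9: merge R1<->R3 -> R1=(4,5,0,5) R3=(4,5,0,5)

Answer: 14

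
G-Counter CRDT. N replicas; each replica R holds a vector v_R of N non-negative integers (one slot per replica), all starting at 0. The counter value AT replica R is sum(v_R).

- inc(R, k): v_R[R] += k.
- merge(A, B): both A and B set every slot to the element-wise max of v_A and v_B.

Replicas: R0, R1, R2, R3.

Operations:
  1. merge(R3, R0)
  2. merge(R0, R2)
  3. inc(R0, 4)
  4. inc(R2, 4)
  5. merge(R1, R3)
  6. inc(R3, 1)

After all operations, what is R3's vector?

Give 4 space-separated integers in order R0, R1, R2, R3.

Op 1: merge R3<->R0 -> R3=(0,0,0,0) R0=(0,0,0,0)
Op 2: merge R0<->R2 -> R0=(0,0,0,0) R2=(0,0,0,0)
Op 3: inc R0 by 4 -> R0=(4,0,0,0) value=4
Op 4: inc R2 by 4 -> R2=(0,0,4,0) value=4
Op 5: merge R1<->R3 -> R1=(0,0,0,0) R3=(0,0,0,0)
Op 6: inc R3 by 1 -> R3=(0,0,0,1) value=1

Answer: 0 0 0 1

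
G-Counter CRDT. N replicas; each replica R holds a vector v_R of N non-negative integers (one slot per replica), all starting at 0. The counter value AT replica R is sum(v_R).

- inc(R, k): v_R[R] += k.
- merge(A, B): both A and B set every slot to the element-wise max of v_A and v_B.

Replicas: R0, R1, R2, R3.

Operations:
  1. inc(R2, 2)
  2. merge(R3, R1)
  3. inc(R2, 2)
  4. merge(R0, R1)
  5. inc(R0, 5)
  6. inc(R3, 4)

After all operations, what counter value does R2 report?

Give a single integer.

Answer: 4

Derivation:
Op 1: inc R2 by 2 -> R2=(0,0,2,0) value=2
Op 2: merge R3<->R1 -> R3=(0,0,0,0) R1=(0,0,0,0)
Op 3: inc R2 by 2 -> R2=(0,0,4,0) value=4
Op 4: merge R0<->R1 -> R0=(0,0,0,0) R1=(0,0,0,0)
Op 5: inc R0 by 5 -> R0=(5,0,0,0) value=5
Op 6: inc R3 by 4 -> R3=(0,0,0,4) value=4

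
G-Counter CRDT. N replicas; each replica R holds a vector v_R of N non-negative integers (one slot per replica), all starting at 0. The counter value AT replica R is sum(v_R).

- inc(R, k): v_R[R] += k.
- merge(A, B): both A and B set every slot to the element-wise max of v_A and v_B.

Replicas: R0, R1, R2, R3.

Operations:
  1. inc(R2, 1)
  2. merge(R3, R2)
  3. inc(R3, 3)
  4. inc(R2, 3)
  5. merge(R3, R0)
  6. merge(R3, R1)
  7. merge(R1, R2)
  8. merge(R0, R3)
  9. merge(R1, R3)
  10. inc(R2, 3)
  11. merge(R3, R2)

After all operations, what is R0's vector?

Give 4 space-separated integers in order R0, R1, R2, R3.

Answer: 0 0 1 3

Derivation:
Op 1: inc R2 by 1 -> R2=(0,0,1,0) value=1
Op 2: merge R3<->R2 -> R3=(0,0,1,0) R2=(0,0,1,0)
Op 3: inc R3 by 3 -> R3=(0,0,1,3) value=4
Op 4: inc R2 by 3 -> R2=(0,0,4,0) value=4
Op 5: merge R3<->R0 -> R3=(0,0,1,3) R0=(0,0,1,3)
Op 6: merge R3<->R1 -> R3=(0,0,1,3) R1=(0,0,1,3)
Op 7: merge R1<->R2 -> R1=(0,0,4,3) R2=(0,0,4,3)
Op 8: merge R0<->R3 -> R0=(0,0,1,3) R3=(0,0,1,3)
Op 9: merge R1<->R3 -> R1=(0,0,4,3) R3=(0,0,4,3)
Op 10: inc R2 by 3 -> R2=(0,0,7,3) value=10
Op 11: merge R3<->R2 -> R3=(0,0,7,3) R2=(0,0,7,3)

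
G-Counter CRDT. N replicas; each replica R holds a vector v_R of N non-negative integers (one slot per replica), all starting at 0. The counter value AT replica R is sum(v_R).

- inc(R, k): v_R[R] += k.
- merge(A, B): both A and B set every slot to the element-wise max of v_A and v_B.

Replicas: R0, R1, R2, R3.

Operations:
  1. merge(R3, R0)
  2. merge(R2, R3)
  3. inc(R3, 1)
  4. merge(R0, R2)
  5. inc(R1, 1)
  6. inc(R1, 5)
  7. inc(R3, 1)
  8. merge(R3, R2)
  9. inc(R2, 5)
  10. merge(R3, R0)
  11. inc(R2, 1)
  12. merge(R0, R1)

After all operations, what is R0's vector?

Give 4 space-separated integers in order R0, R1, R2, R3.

Op 1: merge R3<->R0 -> R3=(0,0,0,0) R0=(0,0,0,0)
Op 2: merge R2<->R3 -> R2=(0,0,0,0) R3=(0,0,0,0)
Op 3: inc R3 by 1 -> R3=(0,0,0,1) value=1
Op 4: merge R0<->R2 -> R0=(0,0,0,0) R2=(0,0,0,0)
Op 5: inc R1 by 1 -> R1=(0,1,0,0) value=1
Op 6: inc R1 by 5 -> R1=(0,6,0,0) value=6
Op 7: inc R3 by 1 -> R3=(0,0,0,2) value=2
Op 8: merge R3<->R2 -> R3=(0,0,0,2) R2=(0,0,0,2)
Op 9: inc R2 by 5 -> R2=(0,0,5,2) value=7
Op 10: merge R3<->R0 -> R3=(0,0,0,2) R0=(0,0,0,2)
Op 11: inc R2 by 1 -> R2=(0,0,6,2) value=8
Op 12: merge R0<->R1 -> R0=(0,6,0,2) R1=(0,6,0,2)

Answer: 0 6 0 2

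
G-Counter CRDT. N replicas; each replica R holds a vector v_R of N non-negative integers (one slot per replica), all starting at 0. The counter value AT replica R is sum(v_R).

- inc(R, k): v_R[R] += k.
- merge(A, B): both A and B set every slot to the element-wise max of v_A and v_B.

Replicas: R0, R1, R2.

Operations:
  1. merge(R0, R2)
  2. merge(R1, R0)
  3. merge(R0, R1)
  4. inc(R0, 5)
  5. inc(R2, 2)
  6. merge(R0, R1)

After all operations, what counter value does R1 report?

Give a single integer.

Answer: 5

Derivation:
Op 1: merge R0<->R2 -> R0=(0,0,0) R2=(0,0,0)
Op 2: merge R1<->R0 -> R1=(0,0,0) R0=(0,0,0)
Op 3: merge R0<->R1 -> R0=(0,0,0) R1=(0,0,0)
Op 4: inc R0 by 5 -> R0=(5,0,0) value=5
Op 5: inc R2 by 2 -> R2=(0,0,2) value=2
Op 6: merge R0<->R1 -> R0=(5,0,0) R1=(5,0,0)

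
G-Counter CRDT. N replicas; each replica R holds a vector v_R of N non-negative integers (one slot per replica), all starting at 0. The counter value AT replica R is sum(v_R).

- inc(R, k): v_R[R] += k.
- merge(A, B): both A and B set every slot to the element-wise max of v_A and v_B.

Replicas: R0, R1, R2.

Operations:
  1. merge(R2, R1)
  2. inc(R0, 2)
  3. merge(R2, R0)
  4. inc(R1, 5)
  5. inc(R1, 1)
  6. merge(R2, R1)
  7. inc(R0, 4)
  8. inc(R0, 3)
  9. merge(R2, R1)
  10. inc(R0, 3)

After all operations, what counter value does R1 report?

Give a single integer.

Answer: 8

Derivation:
Op 1: merge R2<->R1 -> R2=(0,0,0) R1=(0,0,0)
Op 2: inc R0 by 2 -> R0=(2,0,0) value=2
Op 3: merge R2<->R0 -> R2=(2,0,0) R0=(2,0,0)
Op 4: inc R1 by 5 -> R1=(0,5,0) value=5
Op 5: inc R1 by 1 -> R1=(0,6,0) value=6
Op 6: merge R2<->R1 -> R2=(2,6,0) R1=(2,6,0)
Op 7: inc R0 by 4 -> R0=(6,0,0) value=6
Op 8: inc R0 by 3 -> R0=(9,0,0) value=9
Op 9: merge R2<->R1 -> R2=(2,6,0) R1=(2,6,0)
Op 10: inc R0 by 3 -> R0=(12,0,0) value=12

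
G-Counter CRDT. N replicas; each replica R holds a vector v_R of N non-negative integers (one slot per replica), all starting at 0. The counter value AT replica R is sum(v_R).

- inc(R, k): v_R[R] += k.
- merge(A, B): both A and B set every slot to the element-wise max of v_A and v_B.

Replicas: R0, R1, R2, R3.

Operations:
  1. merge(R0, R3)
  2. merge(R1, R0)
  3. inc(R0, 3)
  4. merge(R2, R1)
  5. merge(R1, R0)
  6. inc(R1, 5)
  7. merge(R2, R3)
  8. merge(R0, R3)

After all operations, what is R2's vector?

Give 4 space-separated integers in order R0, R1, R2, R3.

Answer: 0 0 0 0

Derivation:
Op 1: merge R0<->R3 -> R0=(0,0,0,0) R3=(0,0,0,0)
Op 2: merge R1<->R0 -> R1=(0,0,0,0) R0=(0,0,0,0)
Op 3: inc R0 by 3 -> R0=(3,0,0,0) value=3
Op 4: merge R2<->R1 -> R2=(0,0,0,0) R1=(0,0,0,0)
Op 5: merge R1<->R0 -> R1=(3,0,0,0) R0=(3,0,0,0)
Op 6: inc R1 by 5 -> R1=(3,5,0,0) value=8
Op 7: merge R2<->R3 -> R2=(0,0,0,0) R3=(0,0,0,0)
Op 8: merge R0<->R3 -> R0=(3,0,0,0) R3=(3,0,0,0)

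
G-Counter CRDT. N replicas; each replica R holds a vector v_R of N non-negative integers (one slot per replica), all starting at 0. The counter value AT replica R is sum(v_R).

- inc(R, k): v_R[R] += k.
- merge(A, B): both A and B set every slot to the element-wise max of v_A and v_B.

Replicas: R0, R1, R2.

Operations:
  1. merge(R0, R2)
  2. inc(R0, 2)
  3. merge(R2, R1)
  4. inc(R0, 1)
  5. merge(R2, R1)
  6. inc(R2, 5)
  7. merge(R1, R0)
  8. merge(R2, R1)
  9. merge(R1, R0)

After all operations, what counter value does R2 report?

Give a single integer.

Op 1: merge R0<->R2 -> R0=(0,0,0) R2=(0,0,0)
Op 2: inc R0 by 2 -> R0=(2,0,0) value=2
Op 3: merge R2<->R1 -> R2=(0,0,0) R1=(0,0,0)
Op 4: inc R0 by 1 -> R0=(3,0,0) value=3
Op 5: merge R2<->R1 -> R2=(0,0,0) R1=(0,0,0)
Op 6: inc R2 by 5 -> R2=(0,0,5) value=5
Op 7: merge R1<->R0 -> R1=(3,0,0) R0=(3,0,0)
Op 8: merge R2<->R1 -> R2=(3,0,5) R1=(3,0,5)
Op 9: merge R1<->R0 -> R1=(3,0,5) R0=(3,0,5)

Answer: 8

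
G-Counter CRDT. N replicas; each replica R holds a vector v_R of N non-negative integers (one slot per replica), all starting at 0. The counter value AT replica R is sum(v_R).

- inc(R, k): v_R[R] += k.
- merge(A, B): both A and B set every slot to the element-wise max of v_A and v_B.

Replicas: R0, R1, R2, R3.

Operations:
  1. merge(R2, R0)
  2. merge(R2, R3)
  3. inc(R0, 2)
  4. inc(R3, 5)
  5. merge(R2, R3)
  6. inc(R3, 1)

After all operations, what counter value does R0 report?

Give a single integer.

Op 1: merge R2<->R0 -> R2=(0,0,0,0) R0=(0,0,0,0)
Op 2: merge R2<->R3 -> R2=(0,0,0,0) R3=(0,0,0,0)
Op 3: inc R0 by 2 -> R0=(2,0,0,0) value=2
Op 4: inc R3 by 5 -> R3=(0,0,0,5) value=5
Op 5: merge R2<->R3 -> R2=(0,0,0,5) R3=(0,0,0,5)
Op 6: inc R3 by 1 -> R3=(0,0,0,6) value=6

Answer: 2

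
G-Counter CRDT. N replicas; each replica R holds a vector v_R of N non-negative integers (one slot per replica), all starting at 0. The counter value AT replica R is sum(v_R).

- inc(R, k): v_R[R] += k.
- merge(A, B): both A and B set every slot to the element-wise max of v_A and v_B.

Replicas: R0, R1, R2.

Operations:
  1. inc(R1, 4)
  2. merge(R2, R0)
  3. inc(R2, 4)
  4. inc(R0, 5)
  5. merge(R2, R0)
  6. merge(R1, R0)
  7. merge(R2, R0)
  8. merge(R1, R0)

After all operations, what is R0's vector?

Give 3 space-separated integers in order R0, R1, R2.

Op 1: inc R1 by 4 -> R1=(0,4,0) value=4
Op 2: merge R2<->R0 -> R2=(0,0,0) R0=(0,0,0)
Op 3: inc R2 by 4 -> R2=(0,0,4) value=4
Op 4: inc R0 by 5 -> R0=(5,0,0) value=5
Op 5: merge R2<->R0 -> R2=(5,0,4) R0=(5,0,4)
Op 6: merge R1<->R0 -> R1=(5,4,4) R0=(5,4,4)
Op 7: merge R2<->R0 -> R2=(5,4,4) R0=(5,4,4)
Op 8: merge R1<->R0 -> R1=(5,4,4) R0=(5,4,4)

Answer: 5 4 4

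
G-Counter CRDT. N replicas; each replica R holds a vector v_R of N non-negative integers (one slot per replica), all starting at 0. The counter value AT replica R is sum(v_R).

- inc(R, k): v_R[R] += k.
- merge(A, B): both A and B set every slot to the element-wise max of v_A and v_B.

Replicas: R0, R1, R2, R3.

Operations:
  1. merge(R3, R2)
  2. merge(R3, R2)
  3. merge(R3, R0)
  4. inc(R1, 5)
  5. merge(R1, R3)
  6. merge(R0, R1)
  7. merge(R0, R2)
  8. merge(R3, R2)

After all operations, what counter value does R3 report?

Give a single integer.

Answer: 5

Derivation:
Op 1: merge R3<->R2 -> R3=(0,0,0,0) R2=(0,0,0,0)
Op 2: merge R3<->R2 -> R3=(0,0,0,0) R2=(0,0,0,0)
Op 3: merge R3<->R0 -> R3=(0,0,0,0) R0=(0,0,0,0)
Op 4: inc R1 by 5 -> R1=(0,5,0,0) value=5
Op 5: merge R1<->R3 -> R1=(0,5,0,0) R3=(0,5,0,0)
Op 6: merge R0<->R1 -> R0=(0,5,0,0) R1=(0,5,0,0)
Op 7: merge R0<->R2 -> R0=(0,5,0,0) R2=(0,5,0,0)
Op 8: merge R3<->R2 -> R3=(0,5,0,0) R2=(0,5,0,0)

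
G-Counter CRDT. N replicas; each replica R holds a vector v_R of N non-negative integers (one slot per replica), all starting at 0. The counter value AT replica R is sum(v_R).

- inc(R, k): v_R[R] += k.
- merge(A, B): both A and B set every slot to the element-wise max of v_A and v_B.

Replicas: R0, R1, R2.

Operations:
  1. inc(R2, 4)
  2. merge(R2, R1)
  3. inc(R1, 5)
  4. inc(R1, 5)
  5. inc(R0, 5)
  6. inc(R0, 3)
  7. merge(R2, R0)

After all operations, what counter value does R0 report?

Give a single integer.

Answer: 12

Derivation:
Op 1: inc R2 by 4 -> R2=(0,0,4) value=4
Op 2: merge R2<->R1 -> R2=(0,0,4) R1=(0,0,4)
Op 3: inc R1 by 5 -> R1=(0,5,4) value=9
Op 4: inc R1 by 5 -> R1=(0,10,4) value=14
Op 5: inc R0 by 5 -> R0=(5,0,0) value=5
Op 6: inc R0 by 3 -> R0=(8,0,0) value=8
Op 7: merge R2<->R0 -> R2=(8,0,4) R0=(8,0,4)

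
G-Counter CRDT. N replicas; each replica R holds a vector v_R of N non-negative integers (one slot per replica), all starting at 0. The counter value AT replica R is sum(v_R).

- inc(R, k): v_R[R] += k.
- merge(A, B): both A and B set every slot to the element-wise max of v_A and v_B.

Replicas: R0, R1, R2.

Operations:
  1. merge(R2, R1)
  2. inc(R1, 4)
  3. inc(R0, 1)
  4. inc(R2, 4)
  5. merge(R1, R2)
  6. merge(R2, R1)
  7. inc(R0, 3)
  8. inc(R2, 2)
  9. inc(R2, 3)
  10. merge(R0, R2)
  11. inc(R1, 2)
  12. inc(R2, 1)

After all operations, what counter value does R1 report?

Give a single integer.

Answer: 10

Derivation:
Op 1: merge R2<->R1 -> R2=(0,0,0) R1=(0,0,0)
Op 2: inc R1 by 4 -> R1=(0,4,0) value=4
Op 3: inc R0 by 1 -> R0=(1,0,0) value=1
Op 4: inc R2 by 4 -> R2=(0,0,4) value=4
Op 5: merge R1<->R2 -> R1=(0,4,4) R2=(0,4,4)
Op 6: merge R2<->R1 -> R2=(0,4,4) R1=(0,4,4)
Op 7: inc R0 by 3 -> R0=(4,0,0) value=4
Op 8: inc R2 by 2 -> R2=(0,4,6) value=10
Op 9: inc R2 by 3 -> R2=(0,4,9) value=13
Op 10: merge R0<->R2 -> R0=(4,4,9) R2=(4,4,9)
Op 11: inc R1 by 2 -> R1=(0,6,4) value=10
Op 12: inc R2 by 1 -> R2=(4,4,10) value=18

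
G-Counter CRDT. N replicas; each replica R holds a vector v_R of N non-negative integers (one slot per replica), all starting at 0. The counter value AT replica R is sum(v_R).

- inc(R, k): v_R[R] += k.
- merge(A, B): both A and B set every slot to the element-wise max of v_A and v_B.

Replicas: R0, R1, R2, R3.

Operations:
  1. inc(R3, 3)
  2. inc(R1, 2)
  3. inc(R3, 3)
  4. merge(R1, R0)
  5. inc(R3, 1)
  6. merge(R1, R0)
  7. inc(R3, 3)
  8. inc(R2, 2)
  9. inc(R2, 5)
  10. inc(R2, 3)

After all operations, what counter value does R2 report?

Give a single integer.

Op 1: inc R3 by 3 -> R3=(0,0,0,3) value=3
Op 2: inc R1 by 2 -> R1=(0,2,0,0) value=2
Op 3: inc R3 by 3 -> R3=(0,0,0,6) value=6
Op 4: merge R1<->R0 -> R1=(0,2,0,0) R0=(0,2,0,0)
Op 5: inc R3 by 1 -> R3=(0,0,0,7) value=7
Op 6: merge R1<->R0 -> R1=(0,2,0,0) R0=(0,2,0,0)
Op 7: inc R3 by 3 -> R3=(0,0,0,10) value=10
Op 8: inc R2 by 2 -> R2=(0,0,2,0) value=2
Op 9: inc R2 by 5 -> R2=(0,0,7,0) value=7
Op 10: inc R2 by 3 -> R2=(0,0,10,0) value=10

Answer: 10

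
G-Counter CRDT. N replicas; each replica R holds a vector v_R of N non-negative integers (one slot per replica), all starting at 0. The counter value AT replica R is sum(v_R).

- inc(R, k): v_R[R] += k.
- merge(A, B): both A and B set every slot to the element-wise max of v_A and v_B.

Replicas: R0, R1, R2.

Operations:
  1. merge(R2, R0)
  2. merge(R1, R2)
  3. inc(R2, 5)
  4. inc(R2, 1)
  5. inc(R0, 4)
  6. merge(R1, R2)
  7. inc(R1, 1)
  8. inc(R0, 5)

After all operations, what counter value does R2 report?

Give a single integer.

Op 1: merge R2<->R0 -> R2=(0,0,0) R0=(0,0,0)
Op 2: merge R1<->R2 -> R1=(0,0,0) R2=(0,0,0)
Op 3: inc R2 by 5 -> R2=(0,0,5) value=5
Op 4: inc R2 by 1 -> R2=(0,0,6) value=6
Op 5: inc R0 by 4 -> R0=(4,0,0) value=4
Op 6: merge R1<->R2 -> R1=(0,0,6) R2=(0,0,6)
Op 7: inc R1 by 1 -> R1=(0,1,6) value=7
Op 8: inc R0 by 5 -> R0=(9,0,0) value=9

Answer: 6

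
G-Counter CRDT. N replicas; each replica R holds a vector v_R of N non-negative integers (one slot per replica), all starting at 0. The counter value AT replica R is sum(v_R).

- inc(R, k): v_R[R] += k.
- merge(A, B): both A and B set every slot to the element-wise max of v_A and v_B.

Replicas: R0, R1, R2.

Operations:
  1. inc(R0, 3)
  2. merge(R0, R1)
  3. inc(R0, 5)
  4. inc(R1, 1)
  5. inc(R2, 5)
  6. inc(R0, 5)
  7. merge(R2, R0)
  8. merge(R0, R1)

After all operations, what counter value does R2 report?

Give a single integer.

Op 1: inc R0 by 3 -> R0=(3,0,0) value=3
Op 2: merge R0<->R1 -> R0=(3,0,0) R1=(3,0,0)
Op 3: inc R0 by 5 -> R0=(8,0,0) value=8
Op 4: inc R1 by 1 -> R1=(3,1,0) value=4
Op 5: inc R2 by 5 -> R2=(0,0,5) value=5
Op 6: inc R0 by 5 -> R0=(13,0,0) value=13
Op 7: merge R2<->R0 -> R2=(13,0,5) R0=(13,0,5)
Op 8: merge R0<->R1 -> R0=(13,1,5) R1=(13,1,5)

Answer: 18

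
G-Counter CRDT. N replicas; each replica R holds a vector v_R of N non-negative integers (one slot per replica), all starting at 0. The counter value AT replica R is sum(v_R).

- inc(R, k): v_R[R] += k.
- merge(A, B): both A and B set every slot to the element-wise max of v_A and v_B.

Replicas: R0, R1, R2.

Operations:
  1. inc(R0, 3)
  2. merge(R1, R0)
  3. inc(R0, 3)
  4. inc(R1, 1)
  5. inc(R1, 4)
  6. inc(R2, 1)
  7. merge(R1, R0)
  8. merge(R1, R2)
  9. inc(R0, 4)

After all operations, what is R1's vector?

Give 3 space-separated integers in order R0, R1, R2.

Op 1: inc R0 by 3 -> R0=(3,0,0) value=3
Op 2: merge R1<->R0 -> R1=(3,0,0) R0=(3,0,0)
Op 3: inc R0 by 3 -> R0=(6,0,0) value=6
Op 4: inc R1 by 1 -> R1=(3,1,0) value=4
Op 5: inc R1 by 4 -> R1=(3,5,0) value=8
Op 6: inc R2 by 1 -> R2=(0,0,1) value=1
Op 7: merge R1<->R0 -> R1=(6,5,0) R0=(6,5,0)
Op 8: merge R1<->R2 -> R1=(6,5,1) R2=(6,5,1)
Op 9: inc R0 by 4 -> R0=(10,5,0) value=15

Answer: 6 5 1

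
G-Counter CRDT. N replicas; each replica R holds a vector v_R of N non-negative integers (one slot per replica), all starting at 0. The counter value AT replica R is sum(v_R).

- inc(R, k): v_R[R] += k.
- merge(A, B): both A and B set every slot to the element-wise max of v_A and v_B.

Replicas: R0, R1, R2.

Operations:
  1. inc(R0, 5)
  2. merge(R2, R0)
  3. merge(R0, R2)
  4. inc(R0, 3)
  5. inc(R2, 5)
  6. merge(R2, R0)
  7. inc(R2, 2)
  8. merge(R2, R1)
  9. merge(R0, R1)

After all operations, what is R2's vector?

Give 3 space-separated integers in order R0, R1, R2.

Op 1: inc R0 by 5 -> R0=(5,0,0) value=5
Op 2: merge R2<->R0 -> R2=(5,0,0) R0=(5,0,0)
Op 3: merge R0<->R2 -> R0=(5,0,0) R2=(5,0,0)
Op 4: inc R0 by 3 -> R0=(8,0,0) value=8
Op 5: inc R2 by 5 -> R2=(5,0,5) value=10
Op 6: merge R2<->R0 -> R2=(8,0,5) R0=(8,0,5)
Op 7: inc R2 by 2 -> R2=(8,0,7) value=15
Op 8: merge R2<->R1 -> R2=(8,0,7) R1=(8,0,7)
Op 9: merge R0<->R1 -> R0=(8,0,7) R1=(8,0,7)

Answer: 8 0 7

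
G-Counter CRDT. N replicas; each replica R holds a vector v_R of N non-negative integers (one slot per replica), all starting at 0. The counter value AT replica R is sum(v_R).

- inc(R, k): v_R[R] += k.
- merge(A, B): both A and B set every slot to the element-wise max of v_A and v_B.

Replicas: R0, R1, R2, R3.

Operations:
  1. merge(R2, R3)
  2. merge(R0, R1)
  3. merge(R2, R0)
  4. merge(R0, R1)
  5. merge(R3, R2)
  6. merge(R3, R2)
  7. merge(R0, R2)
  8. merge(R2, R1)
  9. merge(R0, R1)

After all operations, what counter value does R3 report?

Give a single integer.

Answer: 0

Derivation:
Op 1: merge R2<->R3 -> R2=(0,0,0,0) R3=(0,0,0,0)
Op 2: merge R0<->R1 -> R0=(0,0,0,0) R1=(0,0,0,0)
Op 3: merge R2<->R0 -> R2=(0,0,0,0) R0=(0,0,0,0)
Op 4: merge R0<->R1 -> R0=(0,0,0,0) R1=(0,0,0,0)
Op 5: merge R3<->R2 -> R3=(0,0,0,0) R2=(0,0,0,0)
Op 6: merge R3<->R2 -> R3=(0,0,0,0) R2=(0,0,0,0)
Op 7: merge R0<->R2 -> R0=(0,0,0,0) R2=(0,0,0,0)
Op 8: merge R2<->R1 -> R2=(0,0,0,0) R1=(0,0,0,0)
Op 9: merge R0<->R1 -> R0=(0,0,0,0) R1=(0,0,0,0)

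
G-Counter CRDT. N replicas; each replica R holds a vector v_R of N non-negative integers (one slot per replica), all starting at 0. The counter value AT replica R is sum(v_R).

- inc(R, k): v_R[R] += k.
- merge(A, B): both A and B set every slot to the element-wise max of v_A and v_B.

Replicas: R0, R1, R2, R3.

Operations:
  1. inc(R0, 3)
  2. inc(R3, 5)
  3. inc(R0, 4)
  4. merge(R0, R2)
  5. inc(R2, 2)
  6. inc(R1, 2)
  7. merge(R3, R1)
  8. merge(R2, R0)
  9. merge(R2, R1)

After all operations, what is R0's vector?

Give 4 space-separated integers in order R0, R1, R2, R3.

Answer: 7 0 2 0

Derivation:
Op 1: inc R0 by 3 -> R0=(3,0,0,0) value=3
Op 2: inc R3 by 5 -> R3=(0,0,0,5) value=5
Op 3: inc R0 by 4 -> R0=(7,0,0,0) value=7
Op 4: merge R0<->R2 -> R0=(7,0,0,0) R2=(7,0,0,0)
Op 5: inc R2 by 2 -> R2=(7,0,2,0) value=9
Op 6: inc R1 by 2 -> R1=(0,2,0,0) value=2
Op 7: merge R3<->R1 -> R3=(0,2,0,5) R1=(0,2,0,5)
Op 8: merge R2<->R0 -> R2=(7,0,2,0) R0=(7,0,2,0)
Op 9: merge R2<->R1 -> R2=(7,2,2,5) R1=(7,2,2,5)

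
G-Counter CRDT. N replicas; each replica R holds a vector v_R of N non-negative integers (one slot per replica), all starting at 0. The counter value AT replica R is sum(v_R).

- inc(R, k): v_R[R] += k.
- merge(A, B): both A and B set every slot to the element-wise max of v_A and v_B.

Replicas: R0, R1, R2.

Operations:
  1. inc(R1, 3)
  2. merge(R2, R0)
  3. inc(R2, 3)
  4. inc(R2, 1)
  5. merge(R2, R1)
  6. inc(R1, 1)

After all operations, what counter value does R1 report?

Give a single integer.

Answer: 8

Derivation:
Op 1: inc R1 by 3 -> R1=(0,3,0) value=3
Op 2: merge R2<->R0 -> R2=(0,0,0) R0=(0,0,0)
Op 3: inc R2 by 3 -> R2=(0,0,3) value=3
Op 4: inc R2 by 1 -> R2=(0,0,4) value=4
Op 5: merge R2<->R1 -> R2=(0,3,4) R1=(0,3,4)
Op 6: inc R1 by 1 -> R1=(0,4,4) value=8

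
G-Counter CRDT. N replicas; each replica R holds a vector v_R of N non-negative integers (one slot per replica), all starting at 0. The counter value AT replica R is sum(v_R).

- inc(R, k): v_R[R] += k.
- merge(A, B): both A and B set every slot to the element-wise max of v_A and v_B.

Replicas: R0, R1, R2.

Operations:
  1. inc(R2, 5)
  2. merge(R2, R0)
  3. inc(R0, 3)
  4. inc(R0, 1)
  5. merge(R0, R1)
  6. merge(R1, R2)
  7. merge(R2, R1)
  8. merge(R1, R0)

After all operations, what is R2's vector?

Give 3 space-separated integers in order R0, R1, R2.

Op 1: inc R2 by 5 -> R2=(0,0,5) value=5
Op 2: merge R2<->R0 -> R2=(0,0,5) R0=(0,0,5)
Op 3: inc R0 by 3 -> R0=(3,0,5) value=8
Op 4: inc R0 by 1 -> R0=(4,0,5) value=9
Op 5: merge R0<->R1 -> R0=(4,0,5) R1=(4,0,5)
Op 6: merge R1<->R2 -> R1=(4,0,5) R2=(4,0,5)
Op 7: merge R2<->R1 -> R2=(4,0,5) R1=(4,0,5)
Op 8: merge R1<->R0 -> R1=(4,0,5) R0=(4,0,5)

Answer: 4 0 5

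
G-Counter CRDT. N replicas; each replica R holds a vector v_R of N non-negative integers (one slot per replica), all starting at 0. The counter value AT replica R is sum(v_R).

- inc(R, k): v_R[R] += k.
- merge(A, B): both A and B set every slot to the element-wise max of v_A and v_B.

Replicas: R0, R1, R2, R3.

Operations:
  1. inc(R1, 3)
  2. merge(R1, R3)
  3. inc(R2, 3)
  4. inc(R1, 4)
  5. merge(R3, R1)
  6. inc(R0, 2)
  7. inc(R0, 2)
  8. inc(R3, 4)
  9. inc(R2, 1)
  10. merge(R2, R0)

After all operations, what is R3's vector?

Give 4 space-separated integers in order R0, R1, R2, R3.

Op 1: inc R1 by 3 -> R1=(0,3,0,0) value=3
Op 2: merge R1<->R3 -> R1=(0,3,0,0) R3=(0,3,0,0)
Op 3: inc R2 by 3 -> R2=(0,0,3,0) value=3
Op 4: inc R1 by 4 -> R1=(0,7,0,0) value=7
Op 5: merge R3<->R1 -> R3=(0,7,0,0) R1=(0,7,0,0)
Op 6: inc R0 by 2 -> R0=(2,0,0,0) value=2
Op 7: inc R0 by 2 -> R0=(4,0,0,0) value=4
Op 8: inc R3 by 4 -> R3=(0,7,0,4) value=11
Op 9: inc R2 by 1 -> R2=(0,0,4,0) value=4
Op 10: merge R2<->R0 -> R2=(4,0,4,0) R0=(4,0,4,0)

Answer: 0 7 0 4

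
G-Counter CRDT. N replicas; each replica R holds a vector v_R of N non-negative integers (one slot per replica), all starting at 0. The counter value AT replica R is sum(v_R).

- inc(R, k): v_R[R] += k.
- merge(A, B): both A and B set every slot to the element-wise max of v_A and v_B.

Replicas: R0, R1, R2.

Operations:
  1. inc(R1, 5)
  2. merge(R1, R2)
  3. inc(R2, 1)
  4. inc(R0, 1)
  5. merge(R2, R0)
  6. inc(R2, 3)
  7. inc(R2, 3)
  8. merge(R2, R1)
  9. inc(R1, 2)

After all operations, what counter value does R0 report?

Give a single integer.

Answer: 7

Derivation:
Op 1: inc R1 by 5 -> R1=(0,5,0) value=5
Op 2: merge R1<->R2 -> R1=(0,5,0) R2=(0,5,0)
Op 3: inc R2 by 1 -> R2=(0,5,1) value=6
Op 4: inc R0 by 1 -> R0=(1,0,0) value=1
Op 5: merge R2<->R0 -> R2=(1,5,1) R0=(1,5,1)
Op 6: inc R2 by 3 -> R2=(1,5,4) value=10
Op 7: inc R2 by 3 -> R2=(1,5,7) value=13
Op 8: merge R2<->R1 -> R2=(1,5,7) R1=(1,5,7)
Op 9: inc R1 by 2 -> R1=(1,7,7) value=15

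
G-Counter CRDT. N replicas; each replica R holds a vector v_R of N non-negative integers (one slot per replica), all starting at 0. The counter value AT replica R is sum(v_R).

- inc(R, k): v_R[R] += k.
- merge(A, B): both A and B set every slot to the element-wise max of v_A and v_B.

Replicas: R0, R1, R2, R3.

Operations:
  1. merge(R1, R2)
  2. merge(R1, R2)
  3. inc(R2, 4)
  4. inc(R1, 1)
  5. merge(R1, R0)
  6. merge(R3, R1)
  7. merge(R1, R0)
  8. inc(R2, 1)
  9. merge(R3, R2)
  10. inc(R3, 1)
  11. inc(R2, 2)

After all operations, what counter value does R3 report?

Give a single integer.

Op 1: merge R1<->R2 -> R1=(0,0,0,0) R2=(0,0,0,0)
Op 2: merge R1<->R2 -> R1=(0,0,0,0) R2=(0,0,0,0)
Op 3: inc R2 by 4 -> R2=(0,0,4,0) value=4
Op 4: inc R1 by 1 -> R1=(0,1,0,0) value=1
Op 5: merge R1<->R0 -> R1=(0,1,0,0) R0=(0,1,0,0)
Op 6: merge R3<->R1 -> R3=(0,1,0,0) R1=(0,1,0,0)
Op 7: merge R1<->R0 -> R1=(0,1,0,0) R0=(0,1,0,0)
Op 8: inc R2 by 1 -> R2=(0,0,5,0) value=5
Op 9: merge R3<->R2 -> R3=(0,1,5,0) R2=(0,1,5,0)
Op 10: inc R3 by 1 -> R3=(0,1,5,1) value=7
Op 11: inc R2 by 2 -> R2=(0,1,7,0) value=8

Answer: 7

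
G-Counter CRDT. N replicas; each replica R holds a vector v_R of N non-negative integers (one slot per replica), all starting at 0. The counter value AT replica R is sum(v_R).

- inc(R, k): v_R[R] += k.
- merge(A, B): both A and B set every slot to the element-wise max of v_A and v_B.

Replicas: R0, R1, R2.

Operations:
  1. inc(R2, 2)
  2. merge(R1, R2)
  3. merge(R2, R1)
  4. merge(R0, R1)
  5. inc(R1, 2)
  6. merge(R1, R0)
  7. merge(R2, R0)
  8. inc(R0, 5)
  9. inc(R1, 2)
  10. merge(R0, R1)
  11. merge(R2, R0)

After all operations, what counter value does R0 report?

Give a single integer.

Answer: 11

Derivation:
Op 1: inc R2 by 2 -> R2=(0,0,2) value=2
Op 2: merge R1<->R2 -> R1=(0,0,2) R2=(0,0,2)
Op 3: merge R2<->R1 -> R2=(0,0,2) R1=(0,0,2)
Op 4: merge R0<->R1 -> R0=(0,0,2) R1=(0,0,2)
Op 5: inc R1 by 2 -> R1=(0,2,2) value=4
Op 6: merge R1<->R0 -> R1=(0,2,2) R0=(0,2,2)
Op 7: merge R2<->R0 -> R2=(0,2,2) R0=(0,2,2)
Op 8: inc R0 by 5 -> R0=(5,2,2) value=9
Op 9: inc R1 by 2 -> R1=(0,4,2) value=6
Op 10: merge R0<->R1 -> R0=(5,4,2) R1=(5,4,2)
Op 11: merge R2<->R0 -> R2=(5,4,2) R0=(5,4,2)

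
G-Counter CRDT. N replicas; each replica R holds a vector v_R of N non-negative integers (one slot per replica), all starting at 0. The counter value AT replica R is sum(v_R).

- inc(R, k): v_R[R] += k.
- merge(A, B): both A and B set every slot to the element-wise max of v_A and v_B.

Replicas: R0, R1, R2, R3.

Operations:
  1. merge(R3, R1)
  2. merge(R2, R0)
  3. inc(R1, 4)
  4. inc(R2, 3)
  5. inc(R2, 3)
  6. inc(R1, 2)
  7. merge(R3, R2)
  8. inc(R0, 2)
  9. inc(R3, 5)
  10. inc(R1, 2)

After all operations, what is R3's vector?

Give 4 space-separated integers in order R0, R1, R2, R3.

Op 1: merge R3<->R1 -> R3=(0,0,0,0) R1=(0,0,0,0)
Op 2: merge R2<->R0 -> R2=(0,0,0,0) R0=(0,0,0,0)
Op 3: inc R1 by 4 -> R1=(0,4,0,0) value=4
Op 4: inc R2 by 3 -> R2=(0,0,3,0) value=3
Op 5: inc R2 by 3 -> R2=(0,0,6,0) value=6
Op 6: inc R1 by 2 -> R1=(0,6,0,0) value=6
Op 7: merge R3<->R2 -> R3=(0,0,6,0) R2=(0,0,6,0)
Op 8: inc R0 by 2 -> R0=(2,0,0,0) value=2
Op 9: inc R3 by 5 -> R3=(0,0,6,5) value=11
Op 10: inc R1 by 2 -> R1=(0,8,0,0) value=8

Answer: 0 0 6 5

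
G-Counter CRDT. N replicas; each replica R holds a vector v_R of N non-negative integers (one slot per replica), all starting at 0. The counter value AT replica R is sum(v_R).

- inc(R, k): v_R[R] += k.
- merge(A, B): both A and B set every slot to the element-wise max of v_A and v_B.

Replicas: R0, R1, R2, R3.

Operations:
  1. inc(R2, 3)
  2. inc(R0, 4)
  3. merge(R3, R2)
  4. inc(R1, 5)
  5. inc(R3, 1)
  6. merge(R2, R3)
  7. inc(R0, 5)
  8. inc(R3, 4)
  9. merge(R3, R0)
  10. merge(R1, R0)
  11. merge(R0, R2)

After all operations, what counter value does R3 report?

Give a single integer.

Op 1: inc R2 by 3 -> R2=(0,0,3,0) value=3
Op 2: inc R0 by 4 -> R0=(4,0,0,0) value=4
Op 3: merge R3<->R2 -> R3=(0,0,3,0) R2=(0,0,3,0)
Op 4: inc R1 by 5 -> R1=(0,5,0,0) value=5
Op 5: inc R3 by 1 -> R3=(0,0,3,1) value=4
Op 6: merge R2<->R3 -> R2=(0,0,3,1) R3=(0,0,3,1)
Op 7: inc R0 by 5 -> R0=(9,0,0,0) value=9
Op 8: inc R3 by 4 -> R3=(0,0,3,5) value=8
Op 9: merge R3<->R0 -> R3=(9,0,3,5) R0=(9,0,3,5)
Op 10: merge R1<->R0 -> R1=(9,5,3,5) R0=(9,5,3,5)
Op 11: merge R0<->R2 -> R0=(9,5,3,5) R2=(9,5,3,5)

Answer: 17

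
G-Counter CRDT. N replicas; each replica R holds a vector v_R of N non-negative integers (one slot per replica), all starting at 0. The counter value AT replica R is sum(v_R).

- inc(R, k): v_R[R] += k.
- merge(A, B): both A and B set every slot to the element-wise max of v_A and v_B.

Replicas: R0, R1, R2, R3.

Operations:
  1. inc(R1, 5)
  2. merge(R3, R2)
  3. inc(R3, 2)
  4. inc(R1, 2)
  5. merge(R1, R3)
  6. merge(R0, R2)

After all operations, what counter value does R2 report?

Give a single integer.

Answer: 0

Derivation:
Op 1: inc R1 by 5 -> R1=(0,5,0,0) value=5
Op 2: merge R3<->R2 -> R3=(0,0,0,0) R2=(0,0,0,0)
Op 3: inc R3 by 2 -> R3=(0,0,0,2) value=2
Op 4: inc R1 by 2 -> R1=(0,7,0,0) value=7
Op 5: merge R1<->R3 -> R1=(0,7,0,2) R3=(0,7,0,2)
Op 6: merge R0<->R2 -> R0=(0,0,0,0) R2=(0,0,0,0)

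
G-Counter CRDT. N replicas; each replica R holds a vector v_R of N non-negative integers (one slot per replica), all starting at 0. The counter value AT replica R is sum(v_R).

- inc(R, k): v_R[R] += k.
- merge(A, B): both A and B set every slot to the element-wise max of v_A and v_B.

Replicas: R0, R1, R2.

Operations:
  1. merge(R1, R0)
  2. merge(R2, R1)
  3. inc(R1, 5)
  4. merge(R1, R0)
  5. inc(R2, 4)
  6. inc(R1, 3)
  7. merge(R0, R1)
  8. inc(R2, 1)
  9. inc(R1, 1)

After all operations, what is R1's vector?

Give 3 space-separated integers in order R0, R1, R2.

Op 1: merge R1<->R0 -> R1=(0,0,0) R0=(0,0,0)
Op 2: merge R2<->R1 -> R2=(0,0,0) R1=(0,0,0)
Op 3: inc R1 by 5 -> R1=(0,5,0) value=5
Op 4: merge R1<->R0 -> R1=(0,5,0) R0=(0,5,0)
Op 5: inc R2 by 4 -> R2=(0,0,4) value=4
Op 6: inc R1 by 3 -> R1=(0,8,0) value=8
Op 7: merge R0<->R1 -> R0=(0,8,0) R1=(0,8,0)
Op 8: inc R2 by 1 -> R2=(0,0,5) value=5
Op 9: inc R1 by 1 -> R1=(0,9,0) value=9

Answer: 0 9 0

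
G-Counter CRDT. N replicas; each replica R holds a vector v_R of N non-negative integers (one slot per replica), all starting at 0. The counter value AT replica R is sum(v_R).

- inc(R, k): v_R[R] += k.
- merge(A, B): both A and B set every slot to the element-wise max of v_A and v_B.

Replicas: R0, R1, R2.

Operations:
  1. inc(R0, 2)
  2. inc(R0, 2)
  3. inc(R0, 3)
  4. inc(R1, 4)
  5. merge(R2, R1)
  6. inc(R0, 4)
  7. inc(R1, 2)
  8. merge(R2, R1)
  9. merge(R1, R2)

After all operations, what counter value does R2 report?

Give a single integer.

Op 1: inc R0 by 2 -> R0=(2,0,0) value=2
Op 2: inc R0 by 2 -> R0=(4,0,0) value=4
Op 3: inc R0 by 3 -> R0=(7,0,0) value=7
Op 4: inc R1 by 4 -> R1=(0,4,0) value=4
Op 5: merge R2<->R1 -> R2=(0,4,0) R1=(0,4,0)
Op 6: inc R0 by 4 -> R0=(11,0,0) value=11
Op 7: inc R1 by 2 -> R1=(0,6,0) value=6
Op 8: merge R2<->R1 -> R2=(0,6,0) R1=(0,6,0)
Op 9: merge R1<->R2 -> R1=(0,6,0) R2=(0,6,0)

Answer: 6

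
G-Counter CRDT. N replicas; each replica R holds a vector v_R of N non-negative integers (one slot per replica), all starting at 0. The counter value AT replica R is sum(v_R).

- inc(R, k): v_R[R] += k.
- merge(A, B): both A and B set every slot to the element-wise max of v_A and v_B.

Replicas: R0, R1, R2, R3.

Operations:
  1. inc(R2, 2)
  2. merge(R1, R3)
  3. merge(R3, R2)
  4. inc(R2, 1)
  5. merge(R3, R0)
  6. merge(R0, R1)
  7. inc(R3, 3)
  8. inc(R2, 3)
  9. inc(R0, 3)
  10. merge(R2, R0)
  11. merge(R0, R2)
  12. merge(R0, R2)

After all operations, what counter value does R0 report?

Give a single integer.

Answer: 9

Derivation:
Op 1: inc R2 by 2 -> R2=(0,0,2,0) value=2
Op 2: merge R1<->R3 -> R1=(0,0,0,0) R3=(0,0,0,0)
Op 3: merge R3<->R2 -> R3=(0,0,2,0) R2=(0,0,2,0)
Op 4: inc R2 by 1 -> R2=(0,0,3,0) value=3
Op 5: merge R3<->R0 -> R3=(0,0,2,0) R0=(0,0,2,0)
Op 6: merge R0<->R1 -> R0=(0,0,2,0) R1=(0,0,2,0)
Op 7: inc R3 by 3 -> R3=(0,0,2,3) value=5
Op 8: inc R2 by 3 -> R2=(0,0,6,0) value=6
Op 9: inc R0 by 3 -> R0=(3,0,2,0) value=5
Op 10: merge R2<->R0 -> R2=(3,0,6,0) R0=(3,0,6,0)
Op 11: merge R0<->R2 -> R0=(3,0,6,0) R2=(3,0,6,0)
Op 12: merge R0<->R2 -> R0=(3,0,6,0) R2=(3,0,6,0)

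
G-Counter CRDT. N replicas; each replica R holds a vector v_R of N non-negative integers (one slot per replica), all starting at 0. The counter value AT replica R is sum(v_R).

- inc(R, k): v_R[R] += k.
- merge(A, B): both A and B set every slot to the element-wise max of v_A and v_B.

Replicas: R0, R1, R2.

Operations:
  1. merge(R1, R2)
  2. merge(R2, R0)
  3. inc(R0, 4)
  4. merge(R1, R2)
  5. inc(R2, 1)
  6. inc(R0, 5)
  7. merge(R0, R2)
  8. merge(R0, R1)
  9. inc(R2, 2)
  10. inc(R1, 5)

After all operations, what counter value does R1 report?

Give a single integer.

Answer: 15

Derivation:
Op 1: merge R1<->R2 -> R1=(0,0,0) R2=(0,0,0)
Op 2: merge R2<->R0 -> R2=(0,0,0) R0=(0,0,0)
Op 3: inc R0 by 4 -> R0=(4,0,0) value=4
Op 4: merge R1<->R2 -> R1=(0,0,0) R2=(0,0,0)
Op 5: inc R2 by 1 -> R2=(0,0,1) value=1
Op 6: inc R0 by 5 -> R0=(9,0,0) value=9
Op 7: merge R0<->R2 -> R0=(9,0,1) R2=(9,0,1)
Op 8: merge R0<->R1 -> R0=(9,0,1) R1=(9,0,1)
Op 9: inc R2 by 2 -> R2=(9,0,3) value=12
Op 10: inc R1 by 5 -> R1=(9,5,1) value=15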